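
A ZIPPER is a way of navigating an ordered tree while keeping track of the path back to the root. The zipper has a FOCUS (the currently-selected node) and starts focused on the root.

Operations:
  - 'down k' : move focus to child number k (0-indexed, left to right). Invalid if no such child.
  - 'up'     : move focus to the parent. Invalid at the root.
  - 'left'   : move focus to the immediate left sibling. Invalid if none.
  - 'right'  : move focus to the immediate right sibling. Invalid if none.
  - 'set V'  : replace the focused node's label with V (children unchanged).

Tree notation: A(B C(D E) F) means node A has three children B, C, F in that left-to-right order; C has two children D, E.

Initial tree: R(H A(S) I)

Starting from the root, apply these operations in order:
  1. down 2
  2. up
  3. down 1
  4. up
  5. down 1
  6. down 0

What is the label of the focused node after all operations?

Step 1 (down 2): focus=I path=2 depth=1 children=[] left=['H', 'A'] right=[] parent=R
Step 2 (up): focus=R path=root depth=0 children=['H', 'A', 'I'] (at root)
Step 3 (down 1): focus=A path=1 depth=1 children=['S'] left=['H'] right=['I'] parent=R
Step 4 (up): focus=R path=root depth=0 children=['H', 'A', 'I'] (at root)
Step 5 (down 1): focus=A path=1 depth=1 children=['S'] left=['H'] right=['I'] parent=R
Step 6 (down 0): focus=S path=1/0 depth=2 children=[] left=[] right=[] parent=A

Answer: S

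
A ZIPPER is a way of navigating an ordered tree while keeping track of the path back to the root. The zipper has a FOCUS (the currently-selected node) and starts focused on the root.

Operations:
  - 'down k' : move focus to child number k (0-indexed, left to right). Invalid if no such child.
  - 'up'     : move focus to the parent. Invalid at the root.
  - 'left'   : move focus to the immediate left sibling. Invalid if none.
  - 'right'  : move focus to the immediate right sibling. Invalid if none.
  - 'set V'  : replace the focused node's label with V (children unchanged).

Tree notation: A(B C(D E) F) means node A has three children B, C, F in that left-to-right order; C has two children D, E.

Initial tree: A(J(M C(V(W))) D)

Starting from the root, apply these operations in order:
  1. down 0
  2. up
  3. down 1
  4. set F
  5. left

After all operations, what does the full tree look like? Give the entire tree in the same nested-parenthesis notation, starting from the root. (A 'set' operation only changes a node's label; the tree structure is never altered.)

Step 1 (down 0): focus=J path=0 depth=1 children=['M', 'C'] left=[] right=['D'] parent=A
Step 2 (up): focus=A path=root depth=0 children=['J', 'D'] (at root)
Step 3 (down 1): focus=D path=1 depth=1 children=[] left=['J'] right=[] parent=A
Step 4 (set F): focus=F path=1 depth=1 children=[] left=['J'] right=[] parent=A
Step 5 (left): focus=J path=0 depth=1 children=['M', 'C'] left=[] right=['F'] parent=A

Answer: A(J(M C(V(W))) F)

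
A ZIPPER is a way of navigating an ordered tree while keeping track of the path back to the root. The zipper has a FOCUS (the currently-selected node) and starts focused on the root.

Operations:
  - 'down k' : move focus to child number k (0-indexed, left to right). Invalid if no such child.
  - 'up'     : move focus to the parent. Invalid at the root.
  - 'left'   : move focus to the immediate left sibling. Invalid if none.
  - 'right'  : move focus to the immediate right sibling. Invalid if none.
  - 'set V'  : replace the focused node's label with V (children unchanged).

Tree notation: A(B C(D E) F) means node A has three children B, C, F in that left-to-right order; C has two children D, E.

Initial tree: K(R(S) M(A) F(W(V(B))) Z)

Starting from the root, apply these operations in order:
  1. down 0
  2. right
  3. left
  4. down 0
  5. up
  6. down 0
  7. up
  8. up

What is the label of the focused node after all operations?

Answer: K

Derivation:
Step 1 (down 0): focus=R path=0 depth=1 children=['S'] left=[] right=['M', 'F', 'Z'] parent=K
Step 2 (right): focus=M path=1 depth=1 children=['A'] left=['R'] right=['F', 'Z'] parent=K
Step 3 (left): focus=R path=0 depth=1 children=['S'] left=[] right=['M', 'F', 'Z'] parent=K
Step 4 (down 0): focus=S path=0/0 depth=2 children=[] left=[] right=[] parent=R
Step 5 (up): focus=R path=0 depth=1 children=['S'] left=[] right=['M', 'F', 'Z'] parent=K
Step 6 (down 0): focus=S path=0/0 depth=2 children=[] left=[] right=[] parent=R
Step 7 (up): focus=R path=0 depth=1 children=['S'] left=[] right=['M', 'F', 'Z'] parent=K
Step 8 (up): focus=K path=root depth=0 children=['R', 'M', 'F', 'Z'] (at root)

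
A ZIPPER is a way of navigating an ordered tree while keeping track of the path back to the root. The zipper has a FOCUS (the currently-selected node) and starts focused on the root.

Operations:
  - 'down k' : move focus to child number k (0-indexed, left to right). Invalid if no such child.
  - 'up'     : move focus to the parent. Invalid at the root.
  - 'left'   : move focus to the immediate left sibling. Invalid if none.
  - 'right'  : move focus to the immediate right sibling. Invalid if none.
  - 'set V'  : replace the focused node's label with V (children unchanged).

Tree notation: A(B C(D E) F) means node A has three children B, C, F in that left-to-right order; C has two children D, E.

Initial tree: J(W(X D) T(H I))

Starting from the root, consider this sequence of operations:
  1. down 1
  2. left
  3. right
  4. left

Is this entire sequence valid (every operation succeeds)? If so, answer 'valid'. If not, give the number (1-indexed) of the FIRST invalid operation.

Answer: valid

Derivation:
Step 1 (down 1): focus=T path=1 depth=1 children=['H', 'I'] left=['W'] right=[] parent=J
Step 2 (left): focus=W path=0 depth=1 children=['X', 'D'] left=[] right=['T'] parent=J
Step 3 (right): focus=T path=1 depth=1 children=['H', 'I'] left=['W'] right=[] parent=J
Step 4 (left): focus=W path=0 depth=1 children=['X', 'D'] left=[] right=['T'] parent=J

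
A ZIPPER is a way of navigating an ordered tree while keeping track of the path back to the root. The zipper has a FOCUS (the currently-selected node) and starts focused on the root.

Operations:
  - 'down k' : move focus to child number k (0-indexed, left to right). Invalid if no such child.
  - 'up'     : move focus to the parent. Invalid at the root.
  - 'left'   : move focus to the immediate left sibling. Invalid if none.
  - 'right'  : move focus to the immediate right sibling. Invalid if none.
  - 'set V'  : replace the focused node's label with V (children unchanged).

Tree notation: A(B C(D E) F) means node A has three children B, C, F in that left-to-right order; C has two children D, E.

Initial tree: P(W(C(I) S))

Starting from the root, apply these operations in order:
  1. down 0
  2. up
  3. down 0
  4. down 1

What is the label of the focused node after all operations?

Step 1 (down 0): focus=W path=0 depth=1 children=['C', 'S'] left=[] right=[] parent=P
Step 2 (up): focus=P path=root depth=0 children=['W'] (at root)
Step 3 (down 0): focus=W path=0 depth=1 children=['C', 'S'] left=[] right=[] parent=P
Step 4 (down 1): focus=S path=0/1 depth=2 children=[] left=['C'] right=[] parent=W

Answer: S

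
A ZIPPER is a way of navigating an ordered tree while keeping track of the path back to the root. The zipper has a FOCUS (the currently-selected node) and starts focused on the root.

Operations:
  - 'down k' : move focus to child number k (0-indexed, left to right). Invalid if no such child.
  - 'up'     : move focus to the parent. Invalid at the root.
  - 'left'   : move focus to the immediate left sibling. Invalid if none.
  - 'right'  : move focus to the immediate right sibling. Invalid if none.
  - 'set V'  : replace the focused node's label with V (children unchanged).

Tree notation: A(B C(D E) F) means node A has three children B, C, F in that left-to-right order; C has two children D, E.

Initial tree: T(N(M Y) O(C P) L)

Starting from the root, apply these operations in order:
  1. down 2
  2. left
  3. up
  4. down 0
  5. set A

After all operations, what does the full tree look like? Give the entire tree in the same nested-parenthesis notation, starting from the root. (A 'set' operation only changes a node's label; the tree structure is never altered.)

Answer: T(A(M Y) O(C P) L)

Derivation:
Step 1 (down 2): focus=L path=2 depth=1 children=[] left=['N', 'O'] right=[] parent=T
Step 2 (left): focus=O path=1 depth=1 children=['C', 'P'] left=['N'] right=['L'] parent=T
Step 3 (up): focus=T path=root depth=0 children=['N', 'O', 'L'] (at root)
Step 4 (down 0): focus=N path=0 depth=1 children=['M', 'Y'] left=[] right=['O', 'L'] parent=T
Step 5 (set A): focus=A path=0 depth=1 children=['M', 'Y'] left=[] right=['O', 'L'] parent=T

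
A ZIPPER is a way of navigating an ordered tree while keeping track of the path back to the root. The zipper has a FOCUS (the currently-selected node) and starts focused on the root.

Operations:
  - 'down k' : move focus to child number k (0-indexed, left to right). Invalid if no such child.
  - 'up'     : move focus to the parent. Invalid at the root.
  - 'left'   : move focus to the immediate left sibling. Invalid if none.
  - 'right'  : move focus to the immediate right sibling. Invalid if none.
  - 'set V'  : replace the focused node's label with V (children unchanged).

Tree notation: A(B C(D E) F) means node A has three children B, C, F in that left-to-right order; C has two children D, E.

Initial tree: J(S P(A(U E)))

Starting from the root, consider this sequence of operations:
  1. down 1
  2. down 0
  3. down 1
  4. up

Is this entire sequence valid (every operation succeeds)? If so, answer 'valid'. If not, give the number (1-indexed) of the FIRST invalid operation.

Answer: valid

Derivation:
Step 1 (down 1): focus=P path=1 depth=1 children=['A'] left=['S'] right=[] parent=J
Step 2 (down 0): focus=A path=1/0 depth=2 children=['U', 'E'] left=[] right=[] parent=P
Step 3 (down 1): focus=E path=1/0/1 depth=3 children=[] left=['U'] right=[] parent=A
Step 4 (up): focus=A path=1/0 depth=2 children=['U', 'E'] left=[] right=[] parent=P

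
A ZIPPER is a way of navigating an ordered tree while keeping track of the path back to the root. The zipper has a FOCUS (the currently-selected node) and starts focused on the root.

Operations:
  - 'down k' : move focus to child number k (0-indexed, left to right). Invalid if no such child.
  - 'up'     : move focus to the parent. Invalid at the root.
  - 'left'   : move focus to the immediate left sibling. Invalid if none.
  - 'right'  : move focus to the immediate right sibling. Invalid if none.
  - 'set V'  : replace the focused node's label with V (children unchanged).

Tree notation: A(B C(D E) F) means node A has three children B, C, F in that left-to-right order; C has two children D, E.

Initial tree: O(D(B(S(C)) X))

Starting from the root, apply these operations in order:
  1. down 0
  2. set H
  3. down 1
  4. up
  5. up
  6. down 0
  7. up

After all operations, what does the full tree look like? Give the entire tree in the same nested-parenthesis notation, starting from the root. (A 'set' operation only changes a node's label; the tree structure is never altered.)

Answer: O(H(B(S(C)) X))

Derivation:
Step 1 (down 0): focus=D path=0 depth=1 children=['B', 'X'] left=[] right=[] parent=O
Step 2 (set H): focus=H path=0 depth=1 children=['B', 'X'] left=[] right=[] parent=O
Step 3 (down 1): focus=X path=0/1 depth=2 children=[] left=['B'] right=[] parent=H
Step 4 (up): focus=H path=0 depth=1 children=['B', 'X'] left=[] right=[] parent=O
Step 5 (up): focus=O path=root depth=0 children=['H'] (at root)
Step 6 (down 0): focus=H path=0 depth=1 children=['B', 'X'] left=[] right=[] parent=O
Step 7 (up): focus=O path=root depth=0 children=['H'] (at root)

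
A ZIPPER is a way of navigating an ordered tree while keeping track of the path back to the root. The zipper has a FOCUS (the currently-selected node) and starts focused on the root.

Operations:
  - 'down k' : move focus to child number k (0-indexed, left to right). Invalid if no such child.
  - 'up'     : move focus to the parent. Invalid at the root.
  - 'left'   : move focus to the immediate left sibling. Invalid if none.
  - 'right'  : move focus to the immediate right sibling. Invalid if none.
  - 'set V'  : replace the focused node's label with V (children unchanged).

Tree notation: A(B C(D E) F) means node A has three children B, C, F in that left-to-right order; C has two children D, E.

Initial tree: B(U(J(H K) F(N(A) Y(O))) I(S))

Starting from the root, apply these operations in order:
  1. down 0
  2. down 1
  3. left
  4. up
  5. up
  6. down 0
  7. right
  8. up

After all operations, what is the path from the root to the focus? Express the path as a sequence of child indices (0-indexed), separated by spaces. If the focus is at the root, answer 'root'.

Step 1 (down 0): focus=U path=0 depth=1 children=['J', 'F'] left=[] right=['I'] parent=B
Step 2 (down 1): focus=F path=0/1 depth=2 children=['N', 'Y'] left=['J'] right=[] parent=U
Step 3 (left): focus=J path=0/0 depth=2 children=['H', 'K'] left=[] right=['F'] parent=U
Step 4 (up): focus=U path=0 depth=1 children=['J', 'F'] left=[] right=['I'] parent=B
Step 5 (up): focus=B path=root depth=0 children=['U', 'I'] (at root)
Step 6 (down 0): focus=U path=0 depth=1 children=['J', 'F'] left=[] right=['I'] parent=B
Step 7 (right): focus=I path=1 depth=1 children=['S'] left=['U'] right=[] parent=B
Step 8 (up): focus=B path=root depth=0 children=['U', 'I'] (at root)

Answer: root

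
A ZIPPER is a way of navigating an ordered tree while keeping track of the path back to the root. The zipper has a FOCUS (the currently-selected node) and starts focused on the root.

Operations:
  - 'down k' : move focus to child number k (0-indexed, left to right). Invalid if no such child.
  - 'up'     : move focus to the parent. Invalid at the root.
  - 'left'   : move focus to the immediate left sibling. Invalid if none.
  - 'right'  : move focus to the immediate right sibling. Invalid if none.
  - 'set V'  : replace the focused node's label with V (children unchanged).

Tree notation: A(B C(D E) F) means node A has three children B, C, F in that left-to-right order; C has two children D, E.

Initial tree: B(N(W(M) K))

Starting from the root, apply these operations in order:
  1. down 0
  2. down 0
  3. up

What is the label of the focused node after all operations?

Step 1 (down 0): focus=N path=0 depth=1 children=['W', 'K'] left=[] right=[] parent=B
Step 2 (down 0): focus=W path=0/0 depth=2 children=['M'] left=[] right=['K'] parent=N
Step 3 (up): focus=N path=0 depth=1 children=['W', 'K'] left=[] right=[] parent=B

Answer: N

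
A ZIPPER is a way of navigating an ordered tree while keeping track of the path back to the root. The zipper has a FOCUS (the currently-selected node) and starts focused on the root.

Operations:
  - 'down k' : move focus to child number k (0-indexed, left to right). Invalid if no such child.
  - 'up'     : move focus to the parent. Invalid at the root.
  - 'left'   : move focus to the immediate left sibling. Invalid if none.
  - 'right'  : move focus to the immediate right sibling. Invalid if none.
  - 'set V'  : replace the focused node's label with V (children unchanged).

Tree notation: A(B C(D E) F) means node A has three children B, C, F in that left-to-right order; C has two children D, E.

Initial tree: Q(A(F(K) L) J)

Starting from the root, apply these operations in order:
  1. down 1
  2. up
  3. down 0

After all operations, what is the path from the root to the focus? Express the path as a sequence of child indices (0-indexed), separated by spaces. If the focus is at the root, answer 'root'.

Answer: 0

Derivation:
Step 1 (down 1): focus=J path=1 depth=1 children=[] left=['A'] right=[] parent=Q
Step 2 (up): focus=Q path=root depth=0 children=['A', 'J'] (at root)
Step 3 (down 0): focus=A path=0 depth=1 children=['F', 'L'] left=[] right=['J'] parent=Q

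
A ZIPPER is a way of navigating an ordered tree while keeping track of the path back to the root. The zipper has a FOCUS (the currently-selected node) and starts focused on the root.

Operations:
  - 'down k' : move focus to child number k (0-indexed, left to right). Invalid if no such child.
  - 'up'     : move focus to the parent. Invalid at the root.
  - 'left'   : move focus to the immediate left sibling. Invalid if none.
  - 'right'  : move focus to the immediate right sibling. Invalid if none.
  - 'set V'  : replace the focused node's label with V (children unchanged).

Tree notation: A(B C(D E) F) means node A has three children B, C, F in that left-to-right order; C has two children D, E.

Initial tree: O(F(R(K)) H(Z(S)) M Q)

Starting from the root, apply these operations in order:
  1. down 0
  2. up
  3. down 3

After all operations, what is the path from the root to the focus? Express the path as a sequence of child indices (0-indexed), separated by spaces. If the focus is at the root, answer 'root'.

Answer: 3

Derivation:
Step 1 (down 0): focus=F path=0 depth=1 children=['R'] left=[] right=['H', 'M', 'Q'] parent=O
Step 2 (up): focus=O path=root depth=0 children=['F', 'H', 'M', 'Q'] (at root)
Step 3 (down 3): focus=Q path=3 depth=1 children=[] left=['F', 'H', 'M'] right=[] parent=O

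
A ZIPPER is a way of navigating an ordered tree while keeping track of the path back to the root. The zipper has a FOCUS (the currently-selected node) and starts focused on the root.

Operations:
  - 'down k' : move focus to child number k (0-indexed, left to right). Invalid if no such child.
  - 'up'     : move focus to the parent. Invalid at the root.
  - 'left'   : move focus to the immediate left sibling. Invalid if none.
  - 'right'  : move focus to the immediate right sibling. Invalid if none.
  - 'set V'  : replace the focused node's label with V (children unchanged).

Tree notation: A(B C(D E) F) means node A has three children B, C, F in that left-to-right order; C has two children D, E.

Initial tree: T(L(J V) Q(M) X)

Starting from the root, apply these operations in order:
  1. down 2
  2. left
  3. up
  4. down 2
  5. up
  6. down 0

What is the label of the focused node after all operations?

Answer: L

Derivation:
Step 1 (down 2): focus=X path=2 depth=1 children=[] left=['L', 'Q'] right=[] parent=T
Step 2 (left): focus=Q path=1 depth=1 children=['M'] left=['L'] right=['X'] parent=T
Step 3 (up): focus=T path=root depth=0 children=['L', 'Q', 'X'] (at root)
Step 4 (down 2): focus=X path=2 depth=1 children=[] left=['L', 'Q'] right=[] parent=T
Step 5 (up): focus=T path=root depth=0 children=['L', 'Q', 'X'] (at root)
Step 6 (down 0): focus=L path=0 depth=1 children=['J', 'V'] left=[] right=['Q', 'X'] parent=T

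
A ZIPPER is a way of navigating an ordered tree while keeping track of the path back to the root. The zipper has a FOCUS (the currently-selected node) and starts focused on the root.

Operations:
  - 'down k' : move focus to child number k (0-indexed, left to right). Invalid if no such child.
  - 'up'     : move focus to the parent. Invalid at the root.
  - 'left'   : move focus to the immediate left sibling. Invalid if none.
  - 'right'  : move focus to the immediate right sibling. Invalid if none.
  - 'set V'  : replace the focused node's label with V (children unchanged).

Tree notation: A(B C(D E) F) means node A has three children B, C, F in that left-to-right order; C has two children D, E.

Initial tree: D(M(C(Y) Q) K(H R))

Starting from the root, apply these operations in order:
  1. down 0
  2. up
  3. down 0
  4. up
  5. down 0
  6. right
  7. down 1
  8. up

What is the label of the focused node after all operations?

Answer: K

Derivation:
Step 1 (down 0): focus=M path=0 depth=1 children=['C', 'Q'] left=[] right=['K'] parent=D
Step 2 (up): focus=D path=root depth=0 children=['M', 'K'] (at root)
Step 3 (down 0): focus=M path=0 depth=1 children=['C', 'Q'] left=[] right=['K'] parent=D
Step 4 (up): focus=D path=root depth=0 children=['M', 'K'] (at root)
Step 5 (down 0): focus=M path=0 depth=1 children=['C', 'Q'] left=[] right=['K'] parent=D
Step 6 (right): focus=K path=1 depth=1 children=['H', 'R'] left=['M'] right=[] parent=D
Step 7 (down 1): focus=R path=1/1 depth=2 children=[] left=['H'] right=[] parent=K
Step 8 (up): focus=K path=1 depth=1 children=['H', 'R'] left=['M'] right=[] parent=D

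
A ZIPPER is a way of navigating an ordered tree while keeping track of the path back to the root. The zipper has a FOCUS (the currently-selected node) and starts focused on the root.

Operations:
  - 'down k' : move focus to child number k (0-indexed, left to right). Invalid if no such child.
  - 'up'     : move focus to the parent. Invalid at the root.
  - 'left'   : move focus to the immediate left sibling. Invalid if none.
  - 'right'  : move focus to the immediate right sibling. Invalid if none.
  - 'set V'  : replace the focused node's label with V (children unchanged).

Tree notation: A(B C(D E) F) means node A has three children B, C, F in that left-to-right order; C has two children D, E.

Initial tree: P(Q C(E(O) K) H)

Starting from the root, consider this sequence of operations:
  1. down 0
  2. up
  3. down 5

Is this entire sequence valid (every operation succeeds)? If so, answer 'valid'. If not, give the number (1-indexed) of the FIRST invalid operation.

Answer: 3

Derivation:
Step 1 (down 0): focus=Q path=0 depth=1 children=[] left=[] right=['C', 'H'] parent=P
Step 2 (up): focus=P path=root depth=0 children=['Q', 'C', 'H'] (at root)
Step 3 (down 5): INVALID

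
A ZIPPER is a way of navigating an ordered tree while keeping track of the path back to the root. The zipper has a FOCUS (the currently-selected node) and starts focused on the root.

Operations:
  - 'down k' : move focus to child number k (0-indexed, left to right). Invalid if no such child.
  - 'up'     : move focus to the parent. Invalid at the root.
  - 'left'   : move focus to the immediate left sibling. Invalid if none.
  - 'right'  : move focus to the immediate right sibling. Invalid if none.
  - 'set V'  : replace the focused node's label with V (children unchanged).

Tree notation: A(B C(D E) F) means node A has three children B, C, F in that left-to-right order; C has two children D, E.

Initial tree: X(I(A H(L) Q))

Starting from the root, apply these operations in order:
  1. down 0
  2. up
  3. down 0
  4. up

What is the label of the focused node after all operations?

Step 1 (down 0): focus=I path=0 depth=1 children=['A', 'H', 'Q'] left=[] right=[] parent=X
Step 2 (up): focus=X path=root depth=0 children=['I'] (at root)
Step 3 (down 0): focus=I path=0 depth=1 children=['A', 'H', 'Q'] left=[] right=[] parent=X
Step 4 (up): focus=X path=root depth=0 children=['I'] (at root)

Answer: X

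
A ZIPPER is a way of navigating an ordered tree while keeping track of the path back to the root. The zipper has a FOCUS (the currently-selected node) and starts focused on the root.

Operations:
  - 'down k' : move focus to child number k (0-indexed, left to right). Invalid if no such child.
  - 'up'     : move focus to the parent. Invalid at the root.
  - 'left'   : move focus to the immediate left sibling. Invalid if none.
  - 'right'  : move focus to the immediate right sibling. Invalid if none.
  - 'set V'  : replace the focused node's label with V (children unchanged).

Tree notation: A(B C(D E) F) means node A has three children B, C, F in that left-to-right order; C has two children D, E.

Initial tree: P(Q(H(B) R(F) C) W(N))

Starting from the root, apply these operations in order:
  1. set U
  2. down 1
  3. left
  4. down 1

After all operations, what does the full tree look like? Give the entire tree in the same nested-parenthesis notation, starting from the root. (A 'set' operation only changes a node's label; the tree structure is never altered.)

Answer: U(Q(H(B) R(F) C) W(N))

Derivation:
Step 1 (set U): focus=U path=root depth=0 children=['Q', 'W'] (at root)
Step 2 (down 1): focus=W path=1 depth=1 children=['N'] left=['Q'] right=[] parent=U
Step 3 (left): focus=Q path=0 depth=1 children=['H', 'R', 'C'] left=[] right=['W'] parent=U
Step 4 (down 1): focus=R path=0/1 depth=2 children=['F'] left=['H'] right=['C'] parent=Q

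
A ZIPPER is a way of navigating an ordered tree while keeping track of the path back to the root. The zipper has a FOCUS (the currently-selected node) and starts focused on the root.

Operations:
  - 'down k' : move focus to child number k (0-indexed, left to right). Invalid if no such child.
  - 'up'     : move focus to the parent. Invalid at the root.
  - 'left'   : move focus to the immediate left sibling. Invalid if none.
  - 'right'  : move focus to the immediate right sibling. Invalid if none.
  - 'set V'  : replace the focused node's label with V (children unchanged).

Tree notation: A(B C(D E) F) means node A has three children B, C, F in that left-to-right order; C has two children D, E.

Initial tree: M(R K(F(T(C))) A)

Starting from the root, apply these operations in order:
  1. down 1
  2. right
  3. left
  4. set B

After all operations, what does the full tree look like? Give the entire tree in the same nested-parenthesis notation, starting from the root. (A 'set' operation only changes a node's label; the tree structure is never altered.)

Step 1 (down 1): focus=K path=1 depth=1 children=['F'] left=['R'] right=['A'] parent=M
Step 2 (right): focus=A path=2 depth=1 children=[] left=['R', 'K'] right=[] parent=M
Step 3 (left): focus=K path=1 depth=1 children=['F'] left=['R'] right=['A'] parent=M
Step 4 (set B): focus=B path=1 depth=1 children=['F'] left=['R'] right=['A'] parent=M

Answer: M(R B(F(T(C))) A)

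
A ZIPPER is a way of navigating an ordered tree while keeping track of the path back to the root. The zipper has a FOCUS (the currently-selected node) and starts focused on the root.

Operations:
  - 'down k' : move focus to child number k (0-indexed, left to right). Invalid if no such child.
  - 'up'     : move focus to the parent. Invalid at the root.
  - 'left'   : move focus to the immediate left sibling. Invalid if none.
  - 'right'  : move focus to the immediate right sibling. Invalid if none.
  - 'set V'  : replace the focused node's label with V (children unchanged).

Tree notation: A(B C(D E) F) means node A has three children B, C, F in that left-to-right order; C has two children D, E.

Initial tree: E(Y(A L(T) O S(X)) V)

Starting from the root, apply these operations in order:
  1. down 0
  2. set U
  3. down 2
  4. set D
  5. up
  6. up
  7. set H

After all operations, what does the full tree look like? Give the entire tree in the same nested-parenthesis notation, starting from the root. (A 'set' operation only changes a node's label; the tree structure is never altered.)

Step 1 (down 0): focus=Y path=0 depth=1 children=['A', 'L', 'O', 'S'] left=[] right=['V'] parent=E
Step 2 (set U): focus=U path=0 depth=1 children=['A', 'L', 'O', 'S'] left=[] right=['V'] parent=E
Step 3 (down 2): focus=O path=0/2 depth=2 children=[] left=['A', 'L'] right=['S'] parent=U
Step 4 (set D): focus=D path=0/2 depth=2 children=[] left=['A', 'L'] right=['S'] parent=U
Step 5 (up): focus=U path=0 depth=1 children=['A', 'L', 'D', 'S'] left=[] right=['V'] parent=E
Step 6 (up): focus=E path=root depth=0 children=['U', 'V'] (at root)
Step 7 (set H): focus=H path=root depth=0 children=['U', 'V'] (at root)

Answer: H(U(A L(T) D S(X)) V)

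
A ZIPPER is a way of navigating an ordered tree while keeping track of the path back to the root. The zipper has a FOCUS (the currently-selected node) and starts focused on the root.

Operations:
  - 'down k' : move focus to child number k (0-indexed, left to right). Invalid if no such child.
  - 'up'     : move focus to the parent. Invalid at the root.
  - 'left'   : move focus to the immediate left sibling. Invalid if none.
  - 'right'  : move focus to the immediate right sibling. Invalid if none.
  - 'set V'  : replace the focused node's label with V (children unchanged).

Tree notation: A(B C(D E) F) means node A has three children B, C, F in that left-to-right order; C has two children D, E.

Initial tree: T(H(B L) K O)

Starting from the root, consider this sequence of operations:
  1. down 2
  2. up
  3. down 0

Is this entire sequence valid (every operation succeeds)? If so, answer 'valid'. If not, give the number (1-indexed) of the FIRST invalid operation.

Step 1 (down 2): focus=O path=2 depth=1 children=[] left=['H', 'K'] right=[] parent=T
Step 2 (up): focus=T path=root depth=0 children=['H', 'K', 'O'] (at root)
Step 3 (down 0): focus=H path=0 depth=1 children=['B', 'L'] left=[] right=['K', 'O'] parent=T

Answer: valid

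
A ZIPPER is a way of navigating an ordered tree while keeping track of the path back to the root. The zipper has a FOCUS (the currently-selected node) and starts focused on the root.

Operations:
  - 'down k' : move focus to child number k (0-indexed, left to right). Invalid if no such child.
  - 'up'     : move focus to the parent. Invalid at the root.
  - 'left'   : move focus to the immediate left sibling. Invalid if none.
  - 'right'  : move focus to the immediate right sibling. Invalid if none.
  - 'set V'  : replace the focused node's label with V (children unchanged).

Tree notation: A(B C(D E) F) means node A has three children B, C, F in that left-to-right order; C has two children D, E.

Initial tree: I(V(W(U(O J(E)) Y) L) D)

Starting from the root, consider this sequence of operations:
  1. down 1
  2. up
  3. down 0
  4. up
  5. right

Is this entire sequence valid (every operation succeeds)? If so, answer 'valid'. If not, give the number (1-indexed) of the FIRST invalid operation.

Answer: 5

Derivation:
Step 1 (down 1): focus=D path=1 depth=1 children=[] left=['V'] right=[] parent=I
Step 2 (up): focus=I path=root depth=0 children=['V', 'D'] (at root)
Step 3 (down 0): focus=V path=0 depth=1 children=['W', 'L'] left=[] right=['D'] parent=I
Step 4 (up): focus=I path=root depth=0 children=['V', 'D'] (at root)
Step 5 (right): INVALID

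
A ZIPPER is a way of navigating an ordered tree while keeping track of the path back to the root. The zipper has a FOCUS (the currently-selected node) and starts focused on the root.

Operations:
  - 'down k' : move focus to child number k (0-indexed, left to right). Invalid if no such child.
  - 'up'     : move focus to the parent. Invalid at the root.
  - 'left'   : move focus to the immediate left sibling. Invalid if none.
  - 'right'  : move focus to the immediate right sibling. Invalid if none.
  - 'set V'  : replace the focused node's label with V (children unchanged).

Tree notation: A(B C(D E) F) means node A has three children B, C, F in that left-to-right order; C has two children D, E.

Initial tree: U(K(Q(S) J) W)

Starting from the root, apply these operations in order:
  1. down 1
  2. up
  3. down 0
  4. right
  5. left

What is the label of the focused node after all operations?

Step 1 (down 1): focus=W path=1 depth=1 children=[] left=['K'] right=[] parent=U
Step 2 (up): focus=U path=root depth=0 children=['K', 'W'] (at root)
Step 3 (down 0): focus=K path=0 depth=1 children=['Q', 'J'] left=[] right=['W'] parent=U
Step 4 (right): focus=W path=1 depth=1 children=[] left=['K'] right=[] parent=U
Step 5 (left): focus=K path=0 depth=1 children=['Q', 'J'] left=[] right=['W'] parent=U

Answer: K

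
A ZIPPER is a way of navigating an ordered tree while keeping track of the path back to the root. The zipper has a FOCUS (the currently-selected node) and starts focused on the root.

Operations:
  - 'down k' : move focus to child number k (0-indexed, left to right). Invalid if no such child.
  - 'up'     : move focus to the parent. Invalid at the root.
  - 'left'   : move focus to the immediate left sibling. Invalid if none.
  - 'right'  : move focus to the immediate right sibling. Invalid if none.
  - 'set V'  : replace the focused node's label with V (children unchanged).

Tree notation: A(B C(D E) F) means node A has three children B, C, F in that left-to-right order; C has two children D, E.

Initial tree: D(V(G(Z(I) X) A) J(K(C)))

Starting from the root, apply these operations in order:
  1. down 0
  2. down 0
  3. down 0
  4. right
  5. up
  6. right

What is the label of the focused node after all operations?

Step 1 (down 0): focus=V path=0 depth=1 children=['G', 'A'] left=[] right=['J'] parent=D
Step 2 (down 0): focus=G path=0/0 depth=2 children=['Z', 'X'] left=[] right=['A'] parent=V
Step 3 (down 0): focus=Z path=0/0/0 depth=3 children=['I'] left=[] right=['X'] parent=G
Step 4 (right): focus=X path=0/0/1 depth=3 children=[] left=['Z'] right=[] parent=G
Step 5 (up): focus=G path=0/0 depth=2 children=['Z', 'X'] left=[] right=['A'] parent=V
Step 6 (right): focus=A path=0/1 depth=2 children=[] left=['G'] right=[] parent=V

Answer: A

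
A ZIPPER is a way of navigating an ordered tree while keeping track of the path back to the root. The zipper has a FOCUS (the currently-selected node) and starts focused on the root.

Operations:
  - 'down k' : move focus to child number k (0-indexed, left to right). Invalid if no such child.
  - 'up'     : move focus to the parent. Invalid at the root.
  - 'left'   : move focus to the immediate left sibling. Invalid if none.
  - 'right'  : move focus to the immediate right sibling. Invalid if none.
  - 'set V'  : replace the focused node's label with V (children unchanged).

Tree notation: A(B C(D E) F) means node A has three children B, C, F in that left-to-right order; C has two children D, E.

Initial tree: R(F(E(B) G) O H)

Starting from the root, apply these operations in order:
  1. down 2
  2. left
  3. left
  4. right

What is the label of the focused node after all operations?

Step 1 (down 2): focus=H path=2 depth=1 children=[] left=['F', 'O'] right=[] parent=R
Step 2 (left): focus=O path=1 depth=1 children=[] left=['F'] right=['H'] parent=R
Step 3 (left): focus=F path=0 depth=1 children=['E', 'G'] left=[] right=['O', 'H'] parent=R
Step 4 (right): focus=O path=1 depth=1 children=[] left=['F'] right=['H'] parent=R

Answer: O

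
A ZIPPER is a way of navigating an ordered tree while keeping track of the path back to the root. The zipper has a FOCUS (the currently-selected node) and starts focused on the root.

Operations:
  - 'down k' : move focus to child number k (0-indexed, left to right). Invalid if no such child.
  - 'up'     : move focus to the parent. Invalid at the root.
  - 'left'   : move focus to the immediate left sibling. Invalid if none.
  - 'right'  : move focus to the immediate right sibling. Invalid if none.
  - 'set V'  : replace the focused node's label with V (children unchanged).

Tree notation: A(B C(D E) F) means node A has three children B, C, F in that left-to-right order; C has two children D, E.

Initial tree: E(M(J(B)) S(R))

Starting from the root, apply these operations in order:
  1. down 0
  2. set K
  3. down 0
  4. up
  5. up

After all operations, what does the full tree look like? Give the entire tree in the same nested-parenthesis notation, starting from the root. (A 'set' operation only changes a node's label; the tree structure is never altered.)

Answer: E(K(J(B)) S(R))

Derivation:
Step 1 (down 0): focus=M path=0 depth=1 children=['J'] left=[] right=['S'] parent=E
Step 2 (set K): focus=K path=0 depth=1 children=['J'] left=[] right=['S'] parent=E
Step 3 (down 0): focus=J path=0/0 depth=2 children=['B'] left=[] right=[] parent=K
Step 4 (up): focus=K path=0 depth=1 children=['J'] left=[] right=['S'] parent=E
Step 5 (up): focus=E path=root depth=0 children=['K', 'S'] (at root)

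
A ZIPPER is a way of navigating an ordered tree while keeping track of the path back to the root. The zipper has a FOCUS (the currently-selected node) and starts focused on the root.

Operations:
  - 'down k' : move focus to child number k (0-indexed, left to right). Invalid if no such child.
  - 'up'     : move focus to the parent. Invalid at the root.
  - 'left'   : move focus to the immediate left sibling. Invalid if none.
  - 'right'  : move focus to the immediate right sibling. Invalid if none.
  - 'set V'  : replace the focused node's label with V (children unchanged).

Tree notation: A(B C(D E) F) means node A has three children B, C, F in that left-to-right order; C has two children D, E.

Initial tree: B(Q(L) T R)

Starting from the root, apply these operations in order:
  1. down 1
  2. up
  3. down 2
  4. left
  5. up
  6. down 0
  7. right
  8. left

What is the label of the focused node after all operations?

Answer: Q

Derivation:
Step 1 (down 1): focus=T path=1 depth=1 children=[] left=['Q'] right=['R'] parent=B
Step 2 (up): focus=B path=root depth=0 children=['Q', 'T', 'R'] (at root)
Step 3 (down 2): focus=R path=2 depth=1 children=[] left=['Q', 'T'] right=[] parent=B
Step 4 (left): focus=T path=1 depth=1 children=[] left=['Q'] right=['R'] parent=B
Step 5 (up): focus=B path=root depth=0 children=['Q', 'T', 'R'] (at root)
Step 6 (down 0): focus=Q path=0 depth=1 children=['L'] left=[] right=['T', 'R'] parent=B
Step 7 (right): focus=T path=1 depth=1 children=[] left=['Q'] right=['R'] parent=B
Step 8 (left): focus=Q path=0 depth=1 children=['L'] left=[] right=['T', 'R'] parent=B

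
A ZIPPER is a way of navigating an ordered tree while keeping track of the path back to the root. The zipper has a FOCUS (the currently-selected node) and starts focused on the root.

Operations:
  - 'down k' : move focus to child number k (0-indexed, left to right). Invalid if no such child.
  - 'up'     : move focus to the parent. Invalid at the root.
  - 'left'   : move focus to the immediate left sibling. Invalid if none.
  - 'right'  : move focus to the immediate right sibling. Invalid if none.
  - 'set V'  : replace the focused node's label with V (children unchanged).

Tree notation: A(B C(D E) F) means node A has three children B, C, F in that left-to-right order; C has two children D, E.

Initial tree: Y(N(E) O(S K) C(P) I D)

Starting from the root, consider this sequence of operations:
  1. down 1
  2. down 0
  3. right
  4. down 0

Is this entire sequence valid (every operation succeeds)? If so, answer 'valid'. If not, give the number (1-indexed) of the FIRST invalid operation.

Step 1 (down 1): focus=O path=1 depth=1 children=['S', 'K'] left=['N'] right=['C', 'I', 'D'] parent=Y
Step 2 (down 0): focus=S path=1/0 depth=2 children=[] left=[] right=['K'] parent=O
Step 3 (right): focus=K path=1/1 depth=2 children=[] left=['S'] right=[] parent=O
Step 4 (down 0): INVALID

Answer: 4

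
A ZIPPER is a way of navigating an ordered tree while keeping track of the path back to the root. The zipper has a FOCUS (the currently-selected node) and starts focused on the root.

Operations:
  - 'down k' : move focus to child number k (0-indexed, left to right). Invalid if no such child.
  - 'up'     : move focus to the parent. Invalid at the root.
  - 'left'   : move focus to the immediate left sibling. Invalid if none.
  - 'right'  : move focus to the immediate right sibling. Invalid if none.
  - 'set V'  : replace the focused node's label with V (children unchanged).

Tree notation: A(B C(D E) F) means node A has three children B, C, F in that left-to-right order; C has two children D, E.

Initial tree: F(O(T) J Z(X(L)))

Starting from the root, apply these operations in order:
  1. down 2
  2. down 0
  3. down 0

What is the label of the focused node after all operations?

Answer: L

Derivation:
Step 1 (down 2): focus=Z path=2 depth=1 children=['X'] left=['O', 'J'] right=[] parent=F
Step 2 (down 0): focus=X path=2/0 depth=2 children=['L'] left=[] right=[] parent=Z
Step 3 (down 0): focus=L path=2/0/0 depth=3 children=[] left=[] right=[] parent=X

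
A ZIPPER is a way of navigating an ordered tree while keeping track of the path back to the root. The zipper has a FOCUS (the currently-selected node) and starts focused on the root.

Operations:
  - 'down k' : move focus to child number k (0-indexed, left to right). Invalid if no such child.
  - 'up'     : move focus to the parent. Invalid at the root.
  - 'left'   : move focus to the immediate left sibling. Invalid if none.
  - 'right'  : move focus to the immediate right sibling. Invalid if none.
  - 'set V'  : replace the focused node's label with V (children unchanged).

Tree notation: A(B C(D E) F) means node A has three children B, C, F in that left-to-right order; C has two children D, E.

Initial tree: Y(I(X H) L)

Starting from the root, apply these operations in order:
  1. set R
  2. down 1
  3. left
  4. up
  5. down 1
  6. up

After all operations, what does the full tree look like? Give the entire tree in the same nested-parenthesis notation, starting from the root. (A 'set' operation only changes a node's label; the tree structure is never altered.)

Answer: R(I(X H) L)

Derivation:
Step 1 (set R): focus=R path=root depth=0 children=['I', 'L'] (at root)
Step 2 (down 1): focus=L path=1 depth=1 children=[] left=['I'] right=[] parent=R
Step 3 (left): focus=I path=0 depth=1 children=['X', 'H'] left=[] right=['L'] parent=R
Step 4 (up): focus=R path=root depth=0 children=['I', 'L'] (at root)
Step 5 (down 1): focus=L path=1 depth=1 children=[] left=['I'] right=[] parent=R
Step 6 (up): focus=R path=root depth=0 children=['I', 'L'] (at root)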